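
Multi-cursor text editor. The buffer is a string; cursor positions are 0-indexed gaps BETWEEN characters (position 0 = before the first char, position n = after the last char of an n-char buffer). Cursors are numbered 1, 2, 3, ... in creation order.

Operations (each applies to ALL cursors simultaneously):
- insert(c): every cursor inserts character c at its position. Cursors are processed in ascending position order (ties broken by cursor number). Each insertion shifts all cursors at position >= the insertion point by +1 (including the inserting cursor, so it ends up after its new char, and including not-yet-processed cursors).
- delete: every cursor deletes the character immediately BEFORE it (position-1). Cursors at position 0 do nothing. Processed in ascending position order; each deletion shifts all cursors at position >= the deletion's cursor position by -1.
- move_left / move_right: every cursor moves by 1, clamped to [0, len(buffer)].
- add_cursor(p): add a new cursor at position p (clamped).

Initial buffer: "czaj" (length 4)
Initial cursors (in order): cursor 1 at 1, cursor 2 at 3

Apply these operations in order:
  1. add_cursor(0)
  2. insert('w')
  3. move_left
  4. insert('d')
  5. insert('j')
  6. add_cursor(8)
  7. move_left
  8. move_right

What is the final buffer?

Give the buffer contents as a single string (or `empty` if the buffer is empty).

After op 1 (add_cursor(0)): buffer="czaj" (len 4), cursors c3@0 c1@1 c2@3, authorship ....
After op 2 (insert('w')): buffer="wcwzawj" (len 7), cursors c3@1 c1@3 c2@6, authorship 3.1..2.
After op 3 (move_left): buffer="wcwzawj" (len 7), cursors c3@0 c1@2 c2@5, authorship 3.1..2.
After op 4 (insert('d')): buffer="dwcdwzadwj" (len 10), cursors c3@1 c1@4 c2@8, authorship 33.11..22.
After op 5 (insert('j')): buffer="djwcdjwzadjwj" (len 13), cursors c3@2 c1@6 c2@11, authorship 333.111..222.
After op 6 (add_cursor(8)): buffer="djwcdjwzadjwj" (len 13), cursors c3@2 c1@6 c4@8 c2@11, authorship 333.111..222.
After op 7 (move_left): buffer="djwcdjwzadjwj" (len 13), cursors c3@1 c1@5 c4@7 c2@10, authorship 333.111..222.
After op 8 (move_right): buffer="djwcdjwzadjwj" (len 13), cursors c3@2 c1@6 c4@8 c2@11, authorship 333.111..222.

Answer: djwcdjwzadjwj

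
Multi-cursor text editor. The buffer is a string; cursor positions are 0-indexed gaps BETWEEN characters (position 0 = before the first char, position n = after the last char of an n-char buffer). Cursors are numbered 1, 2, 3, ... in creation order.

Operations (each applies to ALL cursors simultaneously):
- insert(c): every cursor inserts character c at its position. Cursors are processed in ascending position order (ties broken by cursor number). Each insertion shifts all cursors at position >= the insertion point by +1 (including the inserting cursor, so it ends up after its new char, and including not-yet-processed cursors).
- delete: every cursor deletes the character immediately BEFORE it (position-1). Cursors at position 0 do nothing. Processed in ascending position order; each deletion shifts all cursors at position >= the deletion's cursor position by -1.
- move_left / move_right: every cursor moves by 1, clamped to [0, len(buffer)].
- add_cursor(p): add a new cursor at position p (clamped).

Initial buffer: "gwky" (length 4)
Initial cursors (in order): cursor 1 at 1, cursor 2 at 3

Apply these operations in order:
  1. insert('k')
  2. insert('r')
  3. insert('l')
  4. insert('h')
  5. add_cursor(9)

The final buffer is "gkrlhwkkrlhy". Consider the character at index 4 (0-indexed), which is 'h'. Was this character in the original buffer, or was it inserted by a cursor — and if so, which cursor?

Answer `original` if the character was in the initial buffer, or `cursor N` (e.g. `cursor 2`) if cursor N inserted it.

After op 1 (insert('k')): buffer="gkwkky" (len 6), cursors c1@2 c2@5, authorship .1..2.
After op 2 (insert('r')): buffer="gkrwkkry" (len 8), cursors c1@3 c2@7, authorship .11..22.
After op 3 (insert('l')): buffer="gkrlwkkrly" (len 10), cursors c1@4 c2@9, authorship .111..222.
After op 4 (insert('h')): buffer="gkrlhwkkrlhy" (len 12), cursors c1@5 c2@11, authorship .1111..2222.
After op 5 (add_cursor(9)): buffer="gkrlhwkkrlhy" (len 12), cursors c1@5 c3@9 c2@11, authorship .1111..2222.
Authorship (.=original, N=cursor N): . 1 1 1 1 . . 2 2 2 2 .
Index 4: author = 1

Answer: cursor 1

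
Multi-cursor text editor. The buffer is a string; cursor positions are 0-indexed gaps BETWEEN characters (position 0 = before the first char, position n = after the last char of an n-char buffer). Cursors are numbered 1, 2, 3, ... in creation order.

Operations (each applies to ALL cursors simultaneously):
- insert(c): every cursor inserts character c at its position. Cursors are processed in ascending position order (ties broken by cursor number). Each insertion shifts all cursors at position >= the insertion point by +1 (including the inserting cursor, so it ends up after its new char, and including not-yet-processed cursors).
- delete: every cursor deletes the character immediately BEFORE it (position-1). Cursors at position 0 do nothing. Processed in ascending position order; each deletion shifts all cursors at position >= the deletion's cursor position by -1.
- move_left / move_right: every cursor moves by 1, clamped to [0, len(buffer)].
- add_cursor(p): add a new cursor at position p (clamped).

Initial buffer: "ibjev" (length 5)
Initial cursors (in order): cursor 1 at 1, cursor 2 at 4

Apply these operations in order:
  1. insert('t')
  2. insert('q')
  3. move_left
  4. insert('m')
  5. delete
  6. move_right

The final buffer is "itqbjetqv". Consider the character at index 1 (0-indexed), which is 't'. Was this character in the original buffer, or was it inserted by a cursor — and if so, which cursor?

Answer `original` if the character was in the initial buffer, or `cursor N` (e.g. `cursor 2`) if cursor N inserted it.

Answer: cursor 1

Derivation:
After op 1 (insert('t')): buffer="itbjetv" (len 7), cursors c1@2 c2@6, authorship .1...2.
After op 2 (insert('q')): buffer="itqbjetqv" (len 9), cursors c1@3 c2@8, authorship .11...22.
After op 3 (move_left): buffer="itqbjetqv" (len 9), cursors c1@2 c2@7, authorship .11...22.
After op 4 (insert('m')): buffer="itmqbjetmqv" (len 11), cursors c1@3 c2@9, authorship .111...222.
After op 5 (delete): buffer="itqbjetqv" (len 9), cursors c1@2 c2@7, authorship .11...22.
After op 6 (move_right): buffer="itqbjetqv" (len 9), cursors c1@3 c2@8, authorship .11...22.
Authorship (.=original, N=cursor N): . 1 1 . . . 2 2 .
Index 1: author = 1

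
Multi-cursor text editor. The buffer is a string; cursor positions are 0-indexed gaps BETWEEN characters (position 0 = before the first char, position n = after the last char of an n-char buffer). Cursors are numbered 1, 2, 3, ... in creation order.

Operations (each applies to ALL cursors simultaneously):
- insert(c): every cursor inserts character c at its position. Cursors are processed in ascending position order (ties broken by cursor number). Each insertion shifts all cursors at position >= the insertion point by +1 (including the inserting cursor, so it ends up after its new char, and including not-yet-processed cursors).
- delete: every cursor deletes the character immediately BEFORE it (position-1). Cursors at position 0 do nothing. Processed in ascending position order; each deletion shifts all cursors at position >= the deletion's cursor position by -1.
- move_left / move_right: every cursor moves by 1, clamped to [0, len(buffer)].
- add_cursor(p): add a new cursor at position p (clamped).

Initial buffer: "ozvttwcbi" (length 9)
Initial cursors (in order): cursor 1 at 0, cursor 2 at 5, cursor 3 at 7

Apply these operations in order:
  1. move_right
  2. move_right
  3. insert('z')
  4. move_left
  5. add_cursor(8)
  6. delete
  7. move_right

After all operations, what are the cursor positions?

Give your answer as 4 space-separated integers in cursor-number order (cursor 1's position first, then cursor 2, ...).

After op 1 (move_right): buffer="ozvttwcbi" (len 9), cursors c1@1 c2@6 c3@8, authorship .........
After op 2 (move_right): buffer="ozvttwcbi" (len 9), cursors c1@2 c2@7 c3@9, authorship .........
After op 3 (insert('z')): buffer="ozzvttwczbiz" (len 12), cursors c1@3 c2@9 c3@12, authorship ..1.....2..3
After op 4 (move_left): buffer="ozzvttwczbiz" (len 12), cursors c1@2 c2@8 c3@11, authorship ..1.....2..3
After op 5 (add_cursor(8)): buffer="ozzvttwczbiz" (len 12), cursors c1@2 c2@8 c4@8 c3@11, authorship ..1.....2..3
After op 6 (delete): buffer="ozvttzbz" (len 8), cursors c1@1 c2@5 c4@5 c3@7, authorship .1...2.3
After op 7 (move_right): buffer="ozvttzbz" (len 8), cursors c1@2 c2@6 c4@6 c3@8, authorship .1...2.3

Answer: 2 6 8 6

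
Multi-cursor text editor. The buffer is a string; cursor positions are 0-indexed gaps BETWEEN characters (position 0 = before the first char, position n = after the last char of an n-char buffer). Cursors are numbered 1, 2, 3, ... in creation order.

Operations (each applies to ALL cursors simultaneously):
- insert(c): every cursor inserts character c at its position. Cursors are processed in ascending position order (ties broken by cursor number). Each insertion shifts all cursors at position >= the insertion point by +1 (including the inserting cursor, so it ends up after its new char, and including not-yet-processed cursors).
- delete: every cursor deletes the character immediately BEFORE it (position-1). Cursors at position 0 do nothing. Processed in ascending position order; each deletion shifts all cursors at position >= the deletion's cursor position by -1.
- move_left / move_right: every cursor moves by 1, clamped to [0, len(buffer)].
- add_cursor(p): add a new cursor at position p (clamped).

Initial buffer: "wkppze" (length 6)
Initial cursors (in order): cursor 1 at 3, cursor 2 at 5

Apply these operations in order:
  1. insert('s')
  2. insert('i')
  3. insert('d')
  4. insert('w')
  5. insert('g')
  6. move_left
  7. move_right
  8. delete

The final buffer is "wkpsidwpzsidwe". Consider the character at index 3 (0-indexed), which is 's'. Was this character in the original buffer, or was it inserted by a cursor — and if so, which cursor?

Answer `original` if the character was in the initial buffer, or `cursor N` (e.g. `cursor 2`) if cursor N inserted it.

After op 1 (insert('s')): buffer="wkpspzse" (len 8), cursors c1@4 c2@7, authorship ...1..2.
After op 2 (insert('i')): buffer="wkpsipzsie" (len 10), cursors c1@5 c2@9, authorship ...11..22.
After op 3 (insert('d')): buffer="wkpsidpzside" (len 12), cursors c1@6 c2@11, authorship ...111..222.
After op 4 (insert('w')): buffer="wkpsidwpzsidwe" (len 14), cursors c1@7 c2@13, authorship ...1111..2222.
After op 5 (insert('g')): buffer="wkpsidwgpzsidwge" (len 16), cursors c1@8 c2@15, authorship ...11111..22222.
After op 6 (move_left): buffer="wkpsidwgpzsidwge" (len 16), cursors c1@7 c2@14, authorship ...11111..22222.
After op 7 (move_right): buffer="wkpsidwgpzsidwge" (len 16), cursors c1@8 c2@15, authorship ...11111..22222.
After op 8 (delete): buffer="wkpsidwpzsidwe" (len 14), cursors c1@7 c2@13, authorship ...1111..2222.
Authorship (.=original, N=cursor N): . . . 1 1 1 1 . . 2 2 2 2 .
Index 3: author = 1

Answer: cursor 1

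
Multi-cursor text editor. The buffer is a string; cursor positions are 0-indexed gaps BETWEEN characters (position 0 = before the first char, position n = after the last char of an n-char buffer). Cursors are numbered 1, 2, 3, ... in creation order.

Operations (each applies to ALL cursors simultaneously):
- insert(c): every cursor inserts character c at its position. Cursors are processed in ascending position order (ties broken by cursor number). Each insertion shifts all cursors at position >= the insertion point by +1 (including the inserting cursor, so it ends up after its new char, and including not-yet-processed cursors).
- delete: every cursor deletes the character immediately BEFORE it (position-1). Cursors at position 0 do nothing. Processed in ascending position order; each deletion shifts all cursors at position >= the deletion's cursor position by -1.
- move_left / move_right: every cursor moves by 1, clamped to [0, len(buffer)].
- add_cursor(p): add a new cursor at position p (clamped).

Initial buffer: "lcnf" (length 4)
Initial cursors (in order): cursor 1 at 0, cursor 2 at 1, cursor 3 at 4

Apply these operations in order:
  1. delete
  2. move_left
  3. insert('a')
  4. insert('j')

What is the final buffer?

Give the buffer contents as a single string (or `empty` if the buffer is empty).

After op 1 (delete): buffer="cn" (len 2), cursors c1@0 c2@0 c3@2, authorship ..
After op 2 (move_left): buffer="cn" (len 2), cursors c1@0 c2@0 c3@1, authorship ..
After op 3 (insert('a')): buffer="aacan" (len 5), cursors c1@2 c2@2 c3@4, authorship 12.3.
After op 4 (insert('j')): buffer="aajjcajn" (len 8), cursors c1@4 c2@4 c3@7, authorship 1212.33.

Answer: aajjcajn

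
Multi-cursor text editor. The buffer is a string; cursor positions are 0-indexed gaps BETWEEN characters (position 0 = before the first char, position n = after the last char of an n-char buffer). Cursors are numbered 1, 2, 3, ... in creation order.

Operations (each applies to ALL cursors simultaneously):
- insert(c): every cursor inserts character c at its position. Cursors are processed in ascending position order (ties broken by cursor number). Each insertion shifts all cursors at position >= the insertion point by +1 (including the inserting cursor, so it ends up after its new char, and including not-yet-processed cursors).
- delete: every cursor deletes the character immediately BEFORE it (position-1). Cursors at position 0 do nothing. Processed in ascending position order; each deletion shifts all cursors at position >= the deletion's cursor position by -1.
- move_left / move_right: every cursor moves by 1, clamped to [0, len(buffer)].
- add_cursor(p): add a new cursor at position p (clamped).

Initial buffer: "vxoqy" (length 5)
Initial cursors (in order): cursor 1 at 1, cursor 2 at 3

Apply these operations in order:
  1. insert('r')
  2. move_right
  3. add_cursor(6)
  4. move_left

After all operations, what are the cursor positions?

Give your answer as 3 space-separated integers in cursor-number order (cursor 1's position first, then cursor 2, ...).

After op 1 (insert('r')): buffer="vrxorqy" (len 7), cursors c1@2 c2@5, authorship .1..2..
After op 2 (move_right): buffer="vrxorqy" (len 7), cursors c1@3 c2@6, authorship .1..2..
After op 3 (add_cursor(6)): buffer="vrxorqy" (len 7), cursors c1@3 c2@6 c3@6, authorship .1..2..
After op 4 (move_left): buffer="vrxorqy" (len 7), cursors c1@2 c2@5 c3@5, authorship .1..2..

Answer: 2 5 5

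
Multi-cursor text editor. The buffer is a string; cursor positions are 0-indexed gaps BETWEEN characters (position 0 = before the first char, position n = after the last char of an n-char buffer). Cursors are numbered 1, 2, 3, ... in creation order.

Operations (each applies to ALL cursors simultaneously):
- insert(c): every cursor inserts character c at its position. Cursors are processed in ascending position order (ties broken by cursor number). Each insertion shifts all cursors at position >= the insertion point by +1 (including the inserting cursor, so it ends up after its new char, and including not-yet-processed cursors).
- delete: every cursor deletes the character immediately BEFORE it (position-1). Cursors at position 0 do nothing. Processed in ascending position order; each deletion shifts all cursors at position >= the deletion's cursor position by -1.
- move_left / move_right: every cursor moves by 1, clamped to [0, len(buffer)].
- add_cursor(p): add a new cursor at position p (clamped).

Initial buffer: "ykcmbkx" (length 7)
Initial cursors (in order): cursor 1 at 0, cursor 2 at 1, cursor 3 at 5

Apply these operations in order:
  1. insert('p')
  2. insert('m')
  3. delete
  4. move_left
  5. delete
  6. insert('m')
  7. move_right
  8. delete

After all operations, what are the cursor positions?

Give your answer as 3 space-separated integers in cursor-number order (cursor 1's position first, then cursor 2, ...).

After op 1 (insert('p')): buffer="pypkcmbpkx" (len 10), cursors c1@1 c2@3 c3@8, authorship 1.2....3..
After op 2 (insert('m')): buffer="pmypmkcmbpmkx" (len 13), cursors c1@2 c2@5 c3@11, authorship 11.22....33..
After op 3 (delete): buffer="pypkcmbpkx" (len 10), cursors c1@1 c2@3 c3@8, authorship 1.2....3..
After op 4 (move_left): buffer="pypkcmbpkx" (len 10), cursors c1@0 c2@2 c3@7, authorship 1.2....3..
After op 5 (delete): buffer="ppkcmpkx" (len 8), cursors c1@0 c2@1 c3@5, authorship 12...3..
After op 6 (insert('m')): buffer="mpmpkcmmpkx" (len 11), cursors c1@1 c2@3 c3@8, authorship 1122...33..
After op 7 (move_right): buffer="mpmpkcmmpkx" (len 11), cursors c1@2 c2@4 c3@9, authorship 1122...33..
After op 8 (delete): buffer="mmkcmmkx" (len 8), cursors c1@1 c2@2 c3@6, authorship 12...3..

Answer: 1 2 6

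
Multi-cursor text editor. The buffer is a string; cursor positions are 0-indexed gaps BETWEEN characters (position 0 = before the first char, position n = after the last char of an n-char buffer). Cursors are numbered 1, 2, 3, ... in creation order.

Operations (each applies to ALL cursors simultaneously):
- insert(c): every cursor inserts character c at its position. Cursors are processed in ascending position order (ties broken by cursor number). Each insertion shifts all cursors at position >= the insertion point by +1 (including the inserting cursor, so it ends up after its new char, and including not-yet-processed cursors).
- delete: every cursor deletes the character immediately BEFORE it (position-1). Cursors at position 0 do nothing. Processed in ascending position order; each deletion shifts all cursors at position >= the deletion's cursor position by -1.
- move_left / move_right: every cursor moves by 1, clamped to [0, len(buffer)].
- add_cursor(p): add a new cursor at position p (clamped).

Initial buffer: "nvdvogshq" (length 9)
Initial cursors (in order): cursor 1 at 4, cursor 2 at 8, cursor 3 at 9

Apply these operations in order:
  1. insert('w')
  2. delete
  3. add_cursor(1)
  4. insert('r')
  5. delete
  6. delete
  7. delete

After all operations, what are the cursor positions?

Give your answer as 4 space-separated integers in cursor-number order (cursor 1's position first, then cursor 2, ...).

After op 1 (insert('w')): buffer="nvdvwogshwqw" (len 12), cursors c1@5 c2@10 c3@12, authorship ....1....2.3
After op 2 (delete): buffer="nvdvogshq" (len 9), cursors c1@4 c2@8 c3@9, authorship .........
After op 3 (add_cursor(1)): buffer="nvdvogshq" (len 9), cursors c4@1 c1@4 c2@8 c3@9, authorship .........
After op 4 (insert('r')): buffer="nrvdvrogshrqr" (len 13), cursors c4@2 c1@6 c2@11 c3@13, authorship .4...1....2.3
After op 5 (delete): buffer="nvdvogshq" (len 9), cursors c4@1 c1@4 c2@8 c3@9, authorship .........
After op 6 (delete): buffer="vdogs" (len 5), cursors c4@0 c1@2 c2@5 c3@5, authorship .....
After op 7 (delete): buffer="vo" (len 2), cursors c4@0 c1@1 c2@2 c3@2, authorship ..

Answer: 1 2 2 0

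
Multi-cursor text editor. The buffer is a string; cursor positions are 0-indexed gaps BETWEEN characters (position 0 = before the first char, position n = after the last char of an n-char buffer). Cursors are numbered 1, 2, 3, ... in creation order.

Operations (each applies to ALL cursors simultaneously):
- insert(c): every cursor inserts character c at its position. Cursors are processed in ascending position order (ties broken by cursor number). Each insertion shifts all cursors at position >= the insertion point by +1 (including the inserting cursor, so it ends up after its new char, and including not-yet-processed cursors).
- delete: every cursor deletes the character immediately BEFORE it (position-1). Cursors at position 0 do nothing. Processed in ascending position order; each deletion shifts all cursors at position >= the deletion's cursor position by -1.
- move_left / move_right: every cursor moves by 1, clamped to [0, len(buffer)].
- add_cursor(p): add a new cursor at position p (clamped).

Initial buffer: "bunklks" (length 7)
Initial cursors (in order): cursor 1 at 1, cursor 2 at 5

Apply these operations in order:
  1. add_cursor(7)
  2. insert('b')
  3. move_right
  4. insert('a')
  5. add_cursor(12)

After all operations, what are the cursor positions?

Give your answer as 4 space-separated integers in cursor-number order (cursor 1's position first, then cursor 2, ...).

Answer: 4 10 13 12

Derivation:
After op 1 (add_cursor(7)): buffer="bunklks" (len 7), cursors c1@1 c2@5 c3@7, authorship .......
After op 2 (insert('b')): buffer="bbunklbksb" (len 10), cursors c1@2 c2@7 c3@10, authorship .1....2..3
After op 3 (move_right): buffer="bbunklbksb" (len 10), cursors c1@3 c2@8 c3@10, authorship .1....2..3
After op 4 (insert('a')): buffer="bbuanklbkasba" (len 13), cursors c1@4 c2@10 c3@13, authorship .1.1...2.2.33
After op 5 (add_cursor(12)): buffer="bbuanklbkasba" (len 13), cursors c1@4 c2@10 c4@12 c3@13, authorship .1.1...2.2.33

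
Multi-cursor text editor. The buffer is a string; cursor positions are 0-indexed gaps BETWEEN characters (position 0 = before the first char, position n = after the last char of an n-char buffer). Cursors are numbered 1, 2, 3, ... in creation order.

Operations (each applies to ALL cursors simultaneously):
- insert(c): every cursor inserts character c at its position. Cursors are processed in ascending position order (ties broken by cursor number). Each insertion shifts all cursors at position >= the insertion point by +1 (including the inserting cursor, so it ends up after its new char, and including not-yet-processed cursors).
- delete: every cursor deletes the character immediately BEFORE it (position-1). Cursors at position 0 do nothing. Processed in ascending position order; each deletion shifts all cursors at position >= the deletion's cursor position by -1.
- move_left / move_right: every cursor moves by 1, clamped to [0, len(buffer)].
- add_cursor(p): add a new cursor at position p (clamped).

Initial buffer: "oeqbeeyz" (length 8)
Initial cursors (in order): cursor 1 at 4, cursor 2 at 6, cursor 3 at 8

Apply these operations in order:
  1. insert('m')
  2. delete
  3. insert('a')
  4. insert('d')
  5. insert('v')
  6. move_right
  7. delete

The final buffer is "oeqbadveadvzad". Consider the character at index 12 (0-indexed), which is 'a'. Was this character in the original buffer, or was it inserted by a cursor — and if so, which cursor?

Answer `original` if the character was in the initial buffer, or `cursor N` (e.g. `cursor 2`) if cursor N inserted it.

After op 1 (insert('m')): buffer="oeqbmeemyzm" (len 11), cursors c1@5 c2@8 c3@11, authorship ....1..2..3
After op 2 (delete): buffer="oeqbeeyz" (len 8), cursors c1@4 c2@6 c3@8, authorship ........
After op 3 (insert('a')): buffer="oeqbaeeayza" (len 11), cursors c1@5 c2@8 c3@11, authorship ....1..2..3
After op 4 (insert('d')): buffer="oeqbadeeadyzad" (len 14), cursors c1@6 c2@10 c3@14, authorship ....11..22..33
After op 5 (insert('v')): buffer="oeqbadveeadvyzadv" (len 17), cursors c1@7 c2@12 c3@17, authorship ....111..222..333
After op 6 (move_right): buffer="oeqbadveeadvyzadv" (len 17), cursors c1@8 c2@13 c3@17, authorship ....111..222..333
After op 7 (delete): buffer="oeqbadveadvzad" (len 14), cursors c1@7 c2@11 c3@14, authorship ....111.222.33
Authorship (.=original, N=cursor N): . . . . 1 1 1 . 2 2 2 . 3 3
Index 12: author = 3

Answer: cursor 3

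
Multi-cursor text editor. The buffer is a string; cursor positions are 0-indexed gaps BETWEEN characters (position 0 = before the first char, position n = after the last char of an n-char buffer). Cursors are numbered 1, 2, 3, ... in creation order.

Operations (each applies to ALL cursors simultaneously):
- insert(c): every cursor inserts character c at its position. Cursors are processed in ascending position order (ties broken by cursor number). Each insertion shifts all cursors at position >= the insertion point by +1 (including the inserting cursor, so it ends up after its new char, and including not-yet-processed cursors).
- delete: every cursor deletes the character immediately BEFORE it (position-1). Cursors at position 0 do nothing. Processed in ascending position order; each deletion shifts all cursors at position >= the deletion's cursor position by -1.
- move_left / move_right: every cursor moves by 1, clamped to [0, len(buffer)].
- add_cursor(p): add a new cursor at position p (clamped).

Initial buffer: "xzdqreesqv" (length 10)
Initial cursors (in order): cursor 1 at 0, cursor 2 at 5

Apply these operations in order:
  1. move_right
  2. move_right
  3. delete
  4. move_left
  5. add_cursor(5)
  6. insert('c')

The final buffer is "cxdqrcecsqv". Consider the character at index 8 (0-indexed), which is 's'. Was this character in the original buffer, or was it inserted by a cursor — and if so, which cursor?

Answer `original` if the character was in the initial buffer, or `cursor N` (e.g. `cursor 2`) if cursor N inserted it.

Answer: original

Derivation:
After op 1 (move_right): buffer="xzdqreesqv" (len 10), cursors c1@1 c2@6, authorship ..........
After op 2 (move_right): buffer="xzdqreesqv" (len 10), cursors c1@2 c2@7, authorship ..........
After op 3 (delete): buffer="xdqresqv" (len 8), cursors c1@1 c2@5, authorship ........
After op 4 (move_left): buffer="xdqresqv" (len 8), cursors c1@0 c2@4, authorship ........
After op 5 (add_cursor(5)): buffer="xdqresqv" (len 8), cursors c1@0 c2@4 c3@5, authorship ........
After op 6 (insert('c')): buffer="cxdqrcecsqv" (len 11), cursors c1@1 c2@6 c3@8, authorship 1....2.3...
Authorship (.=original, N=cursor N): 1 . . . . 2 . 3 . . .
Index 8: author = original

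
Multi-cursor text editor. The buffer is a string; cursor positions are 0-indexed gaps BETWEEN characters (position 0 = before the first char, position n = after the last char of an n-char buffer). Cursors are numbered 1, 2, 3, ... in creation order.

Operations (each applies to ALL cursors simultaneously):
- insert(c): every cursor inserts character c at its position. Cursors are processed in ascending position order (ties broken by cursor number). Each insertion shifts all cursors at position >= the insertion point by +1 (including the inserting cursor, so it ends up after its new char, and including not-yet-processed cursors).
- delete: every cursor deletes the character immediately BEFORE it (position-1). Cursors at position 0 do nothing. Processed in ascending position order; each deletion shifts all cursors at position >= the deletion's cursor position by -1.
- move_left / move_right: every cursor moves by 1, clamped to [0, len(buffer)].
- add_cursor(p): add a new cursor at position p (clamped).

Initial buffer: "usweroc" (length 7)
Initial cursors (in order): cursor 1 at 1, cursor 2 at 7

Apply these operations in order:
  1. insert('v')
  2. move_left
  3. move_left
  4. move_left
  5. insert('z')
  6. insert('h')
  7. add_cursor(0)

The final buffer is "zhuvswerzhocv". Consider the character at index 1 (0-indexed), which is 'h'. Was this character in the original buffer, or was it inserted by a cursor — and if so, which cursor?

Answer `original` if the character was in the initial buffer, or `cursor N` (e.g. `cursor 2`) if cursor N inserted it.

Answer: cursor 1

Derivation:
After op 1 (insert('v')): buffer="uvswerocv" (len 9), cursors c1@2 c2@9, authorship .1......2
After op 2 (move_left): buffer="uvswerocv" (len 9), cursors c1@1 c2@8, authorship .1......2
After op 3 (move_left): buffer="uvswerocv" (len 9), cursors c1@0 c2@7, authorship .1......2
After op 4 (move_left): buffer="uvswerocv" (len 9), cursors c1@0 c2@6, authorship .1......2
After op 5 (insert('z')): buffer="zuvswerzocv" (len 11), cursors c1@1 c2@8, authorship 1.1....2..2
After op 6 (insert('h')): buffer="zhuvswerzhocv" (len 13), cursors c1@2 c2@10, authorship 11.1....22..2
After op 7 (add_cursor(0)): buffer="zhuvswerzhocv" (len 13), cursors c3@0 c1@2 c2@10, authorship 11.1....22..2
Authorship (.=original, N=cursor N): 1 1 . 1 . . . . 2 2 . . 2
Index 1: author = 1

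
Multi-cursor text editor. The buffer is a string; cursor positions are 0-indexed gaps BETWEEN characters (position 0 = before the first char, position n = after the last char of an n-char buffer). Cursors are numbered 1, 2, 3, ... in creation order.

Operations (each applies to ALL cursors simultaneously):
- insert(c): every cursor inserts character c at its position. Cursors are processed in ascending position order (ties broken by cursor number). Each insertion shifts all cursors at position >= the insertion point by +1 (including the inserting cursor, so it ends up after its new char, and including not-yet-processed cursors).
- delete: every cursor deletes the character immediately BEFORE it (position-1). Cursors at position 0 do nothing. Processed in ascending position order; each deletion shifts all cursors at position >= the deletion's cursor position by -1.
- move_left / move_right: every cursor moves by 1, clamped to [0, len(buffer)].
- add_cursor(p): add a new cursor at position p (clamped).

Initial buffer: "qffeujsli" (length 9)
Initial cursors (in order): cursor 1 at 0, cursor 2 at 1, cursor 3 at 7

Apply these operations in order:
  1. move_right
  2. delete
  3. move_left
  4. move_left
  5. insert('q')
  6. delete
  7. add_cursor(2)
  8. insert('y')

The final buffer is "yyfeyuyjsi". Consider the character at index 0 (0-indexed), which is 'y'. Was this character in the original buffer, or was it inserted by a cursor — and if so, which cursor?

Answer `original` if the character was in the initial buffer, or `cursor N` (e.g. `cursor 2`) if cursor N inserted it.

After op 1 (move_right): buffer="qffeujsli" (len 9), cursors c1@1 c2@2 c3@8, authorship .........
After op 2 (delete): buffer="feujsi" (len 6), cursors c1@0 c2@0 c3@5, authorship ......
After op 3 (move_left): buffer="feujsi" (len 6), cursors c1@0 c2@0 c3@4, authorship ......
After op 4 (move_left): buffer="feujsi" (len 6), cursors c1@0 c2@0 c3@3, authorship ......
After op 5 (insert('q')): buffer="qqfeuqjsi" (len 9), cursors c1@2 c2@2 c3@6, authorship 12...3...
After op 6 (delete): buffer="feujsi" (len 6), cursors c1@0 c2@0 c3@3, authorship ......
After op 7 (add_cursor(2)): buffer="feujsi" (len 6), cursors c1@0 c2@0 c4@2 c3@3, authorship ......
After op 8 (insert('y')): buffer="yyfeyuyjsi" (len 10), cursors c1@2 c2@2 c4@5 c3@7, authorship 12..4.3...
Authorship (.=original, N=cursor N): 1 2 . . 4 . 3 . . .
Index 0: author = 1

Answer: cursor 1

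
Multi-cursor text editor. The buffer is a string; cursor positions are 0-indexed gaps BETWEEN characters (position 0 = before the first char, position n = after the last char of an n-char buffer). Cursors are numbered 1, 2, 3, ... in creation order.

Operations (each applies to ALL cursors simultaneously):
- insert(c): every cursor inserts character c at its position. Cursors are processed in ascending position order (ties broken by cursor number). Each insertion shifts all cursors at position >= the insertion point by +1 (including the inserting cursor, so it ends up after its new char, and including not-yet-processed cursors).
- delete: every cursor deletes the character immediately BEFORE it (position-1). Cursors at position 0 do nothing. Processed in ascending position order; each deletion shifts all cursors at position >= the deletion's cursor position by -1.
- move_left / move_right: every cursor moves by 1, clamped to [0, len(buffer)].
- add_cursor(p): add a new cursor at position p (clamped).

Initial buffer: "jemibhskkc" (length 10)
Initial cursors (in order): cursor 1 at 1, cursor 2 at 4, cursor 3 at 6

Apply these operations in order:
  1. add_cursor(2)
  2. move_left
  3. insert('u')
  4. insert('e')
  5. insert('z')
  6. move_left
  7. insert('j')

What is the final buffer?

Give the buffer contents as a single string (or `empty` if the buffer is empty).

Answer: uejzjuejzemuejzibuejzhskkc

Derivation:
After op 1 (add_cursor(2)): buffer="jemibhskkc" (len 10), cursors c1@1 c4@2 c2@4 c3@6, authorship ..........
After op 2 (move_left): buffer="jemibhskkc" (len 10), cursors c1@0 c4@1 c2@3 c3@5, authorship ..........
After op 3 (insert('u')): buffer="ujuemuibuhskkc" (len 14), cursors c1@1 c4@3 c2@6 c3@9, authorship 1.4..2..3.....
After op 4 (insert('e')): buffer="uejueemueibuehskkc" (len 18), cursors c1@2 c4@5 c2@9 c3@13, authorship 11.44..22..33.....
After op 5 (insert('z')): buffer="uezjuezemuezibuezhskkc" (len 22), cursors c1@3 c4@7 c2@12 c3@17, authorship 111.444..222..333.....
After op 6 (move_left): buffer="uezjuezemuezibuezhskkc" (len 22), cursors c1@2 c4@6 c2@11 c3@16, authorship 111.444..222..333.....
After op 7 (insert('j')): buffer="uejzjuejzemuejzibuejzhskkc" (len 26), cursors c1@3 c4@8 c2@14 c3@20, authorship 1111.4444..2222..3333.....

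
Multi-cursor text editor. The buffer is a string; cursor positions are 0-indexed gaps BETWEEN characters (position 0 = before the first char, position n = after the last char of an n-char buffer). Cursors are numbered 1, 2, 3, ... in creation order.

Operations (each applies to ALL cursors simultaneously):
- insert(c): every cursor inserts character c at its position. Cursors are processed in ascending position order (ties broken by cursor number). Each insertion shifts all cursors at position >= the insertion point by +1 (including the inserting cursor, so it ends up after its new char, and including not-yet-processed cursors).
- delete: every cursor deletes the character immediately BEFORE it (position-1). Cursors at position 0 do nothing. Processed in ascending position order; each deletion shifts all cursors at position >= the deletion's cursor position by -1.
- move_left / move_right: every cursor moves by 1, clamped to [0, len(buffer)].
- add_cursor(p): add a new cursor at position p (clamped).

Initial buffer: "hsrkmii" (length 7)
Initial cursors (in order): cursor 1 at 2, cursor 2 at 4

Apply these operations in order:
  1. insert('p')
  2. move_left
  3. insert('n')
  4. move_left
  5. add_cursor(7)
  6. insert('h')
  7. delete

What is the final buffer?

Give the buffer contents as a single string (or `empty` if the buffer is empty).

Answer: hsnprknpmii

Derivation:
After op 1 (insert('p')): buffer="hsprkpmii" (len 9), cursors c1@3 c2@6, authorship ..1..2...
After op 2 (move_left): buffer="hsprkpmii" (len 9), cursors c1@2 c2@5, authorship ..1..2...
After op 3 (insert('n')): buffer="hsnprknpmii" (len 11), cursors c1@3 c2@7, authorship ..11..22...
After op 4 (move_left): buffer="hsnprknpmii" (len 11), cursors c1@2 c2@6, authorship ..11..22...
After op 5 (add_cursor(7)): buffer="hsnprknpmii" (len 11), cursors c1@2 c2@6 c3@7, authorship ..11..22...
After op 6 (insert('h')): buffer="hshnprkhnhpmii" (len 14), cursors c1@3 c2@8 c3@10, authorship ..111..2232...
After op 7 (delete): buffer="hsnprknpmii" (len 11), cursors c1@2 c2@6 c3@7, authorship ..11..22...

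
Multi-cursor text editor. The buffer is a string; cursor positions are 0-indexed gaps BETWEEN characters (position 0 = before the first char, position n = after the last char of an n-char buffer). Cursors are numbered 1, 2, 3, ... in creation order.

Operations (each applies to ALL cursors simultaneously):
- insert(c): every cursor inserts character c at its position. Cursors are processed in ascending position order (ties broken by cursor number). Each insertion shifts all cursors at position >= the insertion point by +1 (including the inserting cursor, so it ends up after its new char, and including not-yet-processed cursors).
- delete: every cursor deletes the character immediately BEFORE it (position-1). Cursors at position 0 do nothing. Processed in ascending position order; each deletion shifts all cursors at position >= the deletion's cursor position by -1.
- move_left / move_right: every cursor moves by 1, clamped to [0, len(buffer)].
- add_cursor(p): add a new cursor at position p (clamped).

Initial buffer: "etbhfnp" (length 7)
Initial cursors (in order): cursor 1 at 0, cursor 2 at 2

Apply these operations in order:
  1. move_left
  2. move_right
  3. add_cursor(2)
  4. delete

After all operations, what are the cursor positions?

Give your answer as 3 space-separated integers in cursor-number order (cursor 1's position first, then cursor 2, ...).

Answer: 0 0 0

Derivation:
After op 1 (move_left): buffer="etbhfnp" (len 7), cursors c1@0 c2@1, authorship .......
After op 2 (move_right): buffer="etbhfnp" (len 7), cursors c1@1 c2@2, authorship .......
After op 3 (add_cursor(2)): buffer="etbhfnp" (len 7), cursors c1@1 c2@2 c3@2, authorship .......
After op 4 (delete): buffer="bhfnp" (len 5), cursors c1@0 c2@0 c3@0, authorship .....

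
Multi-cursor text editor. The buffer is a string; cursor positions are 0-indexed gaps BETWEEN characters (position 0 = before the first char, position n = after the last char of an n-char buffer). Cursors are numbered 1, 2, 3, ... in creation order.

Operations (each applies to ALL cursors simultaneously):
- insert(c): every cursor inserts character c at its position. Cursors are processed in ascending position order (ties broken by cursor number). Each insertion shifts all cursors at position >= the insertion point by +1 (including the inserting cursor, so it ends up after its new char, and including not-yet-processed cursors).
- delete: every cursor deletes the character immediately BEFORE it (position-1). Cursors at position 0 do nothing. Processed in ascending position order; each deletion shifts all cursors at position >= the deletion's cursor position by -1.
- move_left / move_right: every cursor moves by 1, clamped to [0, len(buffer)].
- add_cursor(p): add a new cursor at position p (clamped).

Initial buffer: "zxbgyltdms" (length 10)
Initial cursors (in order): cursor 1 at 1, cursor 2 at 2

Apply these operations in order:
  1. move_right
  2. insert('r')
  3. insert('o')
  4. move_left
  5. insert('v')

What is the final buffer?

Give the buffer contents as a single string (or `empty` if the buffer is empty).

After op 1 (move_right): buffer="zxbgyltdms" (len 10), cursors c1@2 c2@3, authorship ..........
After op 2 (insert('r')): buffer="zxrbrgyltdms" (len 12), cursors c1@3 c2@5, authorship ..1.2.......
After op 3 (insert('o')): buffer="zxrobrogyltdms" (len 14), cursors c1@4 c2@7, authorship ..11.22.......
After op 4 (move_left): buffer="zxrobrogyltdms" (len 14), cursors c1@3 c2@6, authorship ..11.22.......
After op 5 (insert('v')): buffer="zxrvobrvogyltdms" (len 16), cursors c1@4 c2@8, authorship ..111.222.......

Answer: zxrvobrvogyltdms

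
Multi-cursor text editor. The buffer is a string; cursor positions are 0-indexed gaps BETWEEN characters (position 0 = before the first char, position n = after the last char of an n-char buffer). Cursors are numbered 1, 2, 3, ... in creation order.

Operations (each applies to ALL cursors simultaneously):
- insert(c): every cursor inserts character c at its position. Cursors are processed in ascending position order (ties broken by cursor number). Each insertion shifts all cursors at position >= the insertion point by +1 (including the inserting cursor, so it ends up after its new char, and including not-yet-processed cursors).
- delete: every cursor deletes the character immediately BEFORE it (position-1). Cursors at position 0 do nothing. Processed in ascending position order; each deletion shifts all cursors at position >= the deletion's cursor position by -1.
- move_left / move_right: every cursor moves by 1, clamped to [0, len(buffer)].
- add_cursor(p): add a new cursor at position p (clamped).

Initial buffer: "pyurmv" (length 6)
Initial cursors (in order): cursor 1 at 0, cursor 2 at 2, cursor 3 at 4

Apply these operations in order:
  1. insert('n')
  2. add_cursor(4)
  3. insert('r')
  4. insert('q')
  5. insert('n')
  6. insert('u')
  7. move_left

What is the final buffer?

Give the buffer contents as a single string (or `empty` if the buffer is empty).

Answer: nrqnupynrrqqnnuuurnrqnumv

Derivation:
After op 1 (insert('n')): buffer="npynurnmv" (len 9), cursors c1@1 c2@4 c3@7, authorship 1..2..3..
After op 2 (add_cursor(4)): buffer="npynurnmv" (len 9), cursors c1@1 c2@4 c4@4 c3@7, authorship 1..2..3..
After op 3 (insert('r')): buffer="nrpynrrurnrmv" (len 13), cursors c1@2 c2@7 c4@7 c3@11, authorship 11..224..33..
After op 4 (insert('q')): buffer="nrqpynrrqqurnrqmv" (len 17), cursors c1@3 c2@10 c4@10 c3@15, authorship 111..22424..333..
After op 5 (insert('n')): buffer="nrqnpynrrqqnnurnrqnmv" (len 21), cursors c1@4 c2@13 c4@13 c3@19, authorship 1111..2242424..3333..
After op 6 (insert('u')): buffer="nrqnupynrrqqnnuuurnrqnumv" (len 25), cursors c1@5 c2@16 c4@16 c3@23, authorship 11111..224242424..33333..
After op 7 (move_left): buffer="nrqnupynrrqqnnuuurnrqnumv" (len 25), cursors c1@4 c2@15 c4@15 c3@22, authorship 11111..224242424..33333..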